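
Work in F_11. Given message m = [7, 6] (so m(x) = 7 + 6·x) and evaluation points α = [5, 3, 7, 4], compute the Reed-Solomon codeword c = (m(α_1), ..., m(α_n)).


c = [4, 3, 5, 9]

Message polynomial: m(x) = 7 + 6·x (mod 11).
For each evaluation point α_i, compute m(α_i) mod 11:
  α_1 = 5: Horner steps 6 → 4, so m(5) = 4.
  α_2 = 3: Horner steps 6 → 3, so m(3) = 3.
  α_3 = 7: Horner steps 6 → 5, so m(7) = 5.
  α_4 = 4: Horner steps 6 → 9, so m(4) = 9.
Codeword c = [4, 3, 5, 9] ∈ F_11^4.


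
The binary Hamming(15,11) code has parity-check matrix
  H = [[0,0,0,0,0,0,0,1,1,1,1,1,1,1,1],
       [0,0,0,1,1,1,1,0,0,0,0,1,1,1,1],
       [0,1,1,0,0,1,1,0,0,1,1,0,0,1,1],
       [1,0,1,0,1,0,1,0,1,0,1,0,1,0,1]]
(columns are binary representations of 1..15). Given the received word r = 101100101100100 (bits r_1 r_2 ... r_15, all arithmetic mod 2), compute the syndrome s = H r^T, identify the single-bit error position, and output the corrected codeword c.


s = (1, 1, 1, 1)^T, error position = 15, corrected codeword c = 101100101100101

Compute s = H r^T mod 2 one row at a time:
  s_1 = 0 + 1 + 1 + 0 + 0 + 1 + 0 + 0 = 3 ≡ 1 (mod 2).
  s_2 = 1 + 0 + 0 + 1 + 0 + 1 + 0 + 0 = 3 ≡ 1 (mod 2).
  s_3 = 0 + 1 + 0 + 1 + 1 + 0 + 0 + 0 = 3 ≡ 1 (mod 2).
  s_4 = 1 + 1 + 0 + 1 + 1 + 0 + 1 + 0 = 5 ≡ 1 (mod 2).
s = (1, 1, 1, 1)^T — this equals column 15 of H (binary 1111), so error is at position 15.
Correct: flip bit 15 of r = 101100101100100 to get c = 101100101100101.


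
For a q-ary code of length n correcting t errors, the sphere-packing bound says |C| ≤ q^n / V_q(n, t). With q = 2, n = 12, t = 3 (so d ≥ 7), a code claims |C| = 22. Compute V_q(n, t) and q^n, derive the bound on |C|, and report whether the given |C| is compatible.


V_q(n, t) = 299, q^n = 4096, Hamming bound = 13, |C| = 22 > bound (violated).

Step 1: Compute V_q(n, t) = Σ_{j=0}^3 C(n, j) (q−1)^j.
  j = 0: C(12,0)·(1)^0 = 1·1 = 1.
  j = 1: C(12,1)·(1)^1 = 12·1 = 12.
  j = 2: C(12,2)·(1)^2 = 66·1 = 66.
  j = 3: C(12,3)·(1)^3 = 220·1 = 220.
  V_q(n, t) = 1 + 12 + 66 + 220 = 299.
Step 2: q^n = 2^12 = 4096.
Step 3: Hamming bound ⌊q^n / V_q(n,t)⌋ = ⌊4096/299⌋ = 13.
Step 4: Compare |C| = 22 to 13: violated.
The claimed |C| lies above the Hamming bound, so no 2-ary code of length 12 with d ≥ 7 can have 22 codewords.


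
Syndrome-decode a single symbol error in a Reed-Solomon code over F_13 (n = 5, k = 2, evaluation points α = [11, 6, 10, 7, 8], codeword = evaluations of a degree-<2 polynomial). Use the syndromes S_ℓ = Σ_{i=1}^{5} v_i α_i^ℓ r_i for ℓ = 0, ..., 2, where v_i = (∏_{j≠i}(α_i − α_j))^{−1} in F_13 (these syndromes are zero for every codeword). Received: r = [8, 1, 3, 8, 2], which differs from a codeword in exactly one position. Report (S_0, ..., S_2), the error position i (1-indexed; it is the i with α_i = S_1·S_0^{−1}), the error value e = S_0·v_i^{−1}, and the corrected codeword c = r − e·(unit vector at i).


S = (3, 7, 12), error at position 1, error magnitude e = 11, c = [10, 1, 3, 8, 2].

Step 1: column multipliers v_i = (∏_{j≠i}(α_i − α_j))^{−1} mod 13.
  i = 1 (α = 11): (11−6)(11−10)(11−7)(11−8) = 5·1·4·3 = 60 ≡ 8, so v_1 = 8^{−1} = 5 (mod 13).
  i = 2 (α = 6): (6−11)(6−10)(6−7)(6−8) = (−5)·(−4)·(−1)·(−2) = 40 ≡ 1, so v_2 = 1^{−1} = 1 (mod 13).
  i = 3 (α = 10): (10−11)(10−6)(10−7)(10−8) = (−1)·4·3·2 = −24 ≡ 2, so v_3 = 2^{−1} = 7 (mod 13).
  i = 4 (α = 7): (7−11)(7−6)(7−10)(7−8) = (−4)·1·(−3)·(−1) = −12 ≡ 1, so v_4 = 1^{−1} = 1 (mod 13).
  i = 5 (α = 8): (8−11)(8−6)(8−10)(8−7) = (−3)·2·(−2)·1 = 12 ≡ 12, so v_5 = 12^{−1} = 12 (mod 13).
  v = [5, 1, 7, 1, 12].
Step 2: syndromes of r = [8, 1, 3, 8, 2] (all sums mod 13).
  S_0 = Σ v_i r_i = 5·8 + 1·1 + 7·3 + 1·8 + 12·2 = 94 ≡ 3.
  S_1 = Σ v_i α_i r_i = 5·11·8 + 1·6·1 + 7·10·3 + 1·7·8 + 12·8·2 = 904 ≡ 7.
  α_i^2 mod 13 = [4, 10, 9, 10, 12].
  S_2 = Σ v_i α_i^2 r_i = 5·4·8 + 1·10·1 + 7·9·3 + 1·10·8 + 12·12·2 = 727 ≡ 12.
  S = (3, 7, 12) ≠ 0, so r is not a codeword (an error is present).
Step 3: locate the error. For a single error e at position i, S_ℓ = v_i·e·α_i^ℓ, so α_err = S_1/S_0.
  S_0^{−1} = 3^{−1} = 9 (mod 13), so α_err = 7·9 = 63 ≡ 11 = α_1. Error position i = 1.
  Consistency check: S_2/S_1 = 12·2 = 24 ≡ 11 = α_err ✓ (single-error assumption holds).
Step 4: error magnitude e = S_0/v_1 = S_0·∏_{j≠1}(α_1 − α_j) = 3·8 = 24 ≡ 11 (mod 13).
Step 5: correct position 1: c_1 = r_1 − e = 8 − 11 ≡ 10 (mod 13). Hence c = [10, 1, 3, 8, 2].
  Check: interpolating c through the α_i gives m(x) = 11 + 7·x (degree < 2) with m(α_i) = c_i for every i, so c is indeed a codeword.


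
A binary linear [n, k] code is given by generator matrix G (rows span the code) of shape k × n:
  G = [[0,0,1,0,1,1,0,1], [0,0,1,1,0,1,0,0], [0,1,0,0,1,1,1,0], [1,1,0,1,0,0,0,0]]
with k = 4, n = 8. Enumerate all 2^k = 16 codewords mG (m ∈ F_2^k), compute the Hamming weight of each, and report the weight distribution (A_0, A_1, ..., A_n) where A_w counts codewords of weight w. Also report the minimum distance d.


Weight distribution: A_0 = 1, A_3 = 3, A_4 = 7, A_5 = 4, A_7 = 1. Minimum distance d = 3.

Enumerate all 2^4 = 16 messages m ∈ F_2^4.
For each, compute codeword c = mG in F_2^8, then tally its weight.
  m = 0000 → c = 00000000, weight = 0.
  m = 1000 → c = 00101101, weight = 4.
  m = 0100 → c = 00110100, weight = 3.
  m = 1100 → c = 00011001, weight = 3.
  m = 0010 → c = 01001110, weight = 4.
  m = 1010 → c = 01100011, weight = 4.
  m = 0110 → c = 01111010, weight = 5.
  m = 1110 → c = 01010111, weight = 5.
  m = 0001 → c = 11010000, weight = 3.
  m = 1001 → c = 11111101, weight = 7.
  m = 0101 → c = 11100100, weight = 4.
  m = 1101 → c = 11001001, weight = 4.
  m = 0011 → c = 10011110, weight = 5.
  m = 1011 → c = 10110011, weight = 5.
  m = 0111 → c = 10101010, weight = 4.
  m = 1111 → c = 10000111, weight = 4.
Tally weights:
  weight 0: 1 codewords.
  weight 3: 3 codewords.
  weight 4: 7 codewords.
  weight 5: 4 codewords.
  weight 7: 1 codewords.
Minimum distance d = smallest w > 0 with A_w > 0 = 3.
Sanity: Σ A_w = 16 = 2^4 = 16 ✓.


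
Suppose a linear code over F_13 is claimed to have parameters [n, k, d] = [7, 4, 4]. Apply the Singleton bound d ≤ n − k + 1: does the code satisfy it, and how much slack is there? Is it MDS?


Singleton RHS = n − k + 1 = 4, slack = 0, bound satisfied, MDS.

Singleton bound: d ≤ n − k + 1.
Here n = 7, k = 4, so n − k + 1 = 4.
Given d = 4, check d ≤ 4: YES.
Slack = (n − k + 1) − d = 0.
The code is MDS (slack = 0).
Description: the claimed parameters are [7, 4, 4]_13; such a code would be MDS (meets Singleton bound).


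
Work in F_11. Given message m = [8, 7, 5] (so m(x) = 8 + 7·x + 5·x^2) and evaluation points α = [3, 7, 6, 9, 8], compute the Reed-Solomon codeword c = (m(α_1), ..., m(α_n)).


c = [8, 5, 10, 3, 10]

Message polynomial: m(x) = 8 + 7·x + 5·x^2 (mod 11).
For each evaluation point α_i, compute m(α_i) mod 11:
  α_1 = 3: Horner steps 5 → 0 → 8, so m(3) = 8.
  α_2 = 7: Horner steps 5 → 9 → 5, so m(7) = 5.
  α_3 = 6: Horner steps 5 → 4 → 10, so m(6) = 10.
  α_4 = 9: Horner steps 5 → 8 → 3, so m(9) = 3.
  α_5 = 8: Horner steps 5 → 3 → 10, so m(8) = 10.
Codeword c = [8, 5, 10, 3, 10] ∈ F_11^5.


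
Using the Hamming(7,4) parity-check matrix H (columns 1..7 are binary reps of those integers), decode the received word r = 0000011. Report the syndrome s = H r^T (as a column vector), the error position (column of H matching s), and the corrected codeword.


s = (0, 0, 1)^T, error position = 1, corrected codeword c = 1000011

Compute s = H r^T mod 2 one row at a time:
  s_1 = 0 + 0 + 1 + 1 = 2 ≡ 0 (mod 2).
  s_2 = 0 + 0 + 1 + 1 = 2 ≡ 0 (mod 2).
  s_3 = 0 + 0 + 0 + 1 = 1 ≡ 1 (mod 2).
s = (0, 0, 1)^T — this equals column 1 of H (binary 001), so error is at position 1.
Correct: flip bit 1 of r = 0000011 to get c = 1000011.


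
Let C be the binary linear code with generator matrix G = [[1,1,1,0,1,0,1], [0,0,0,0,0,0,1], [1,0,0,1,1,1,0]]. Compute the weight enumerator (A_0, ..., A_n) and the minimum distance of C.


Weight distribution: A_0 = 1, A_1 = 1, A_4 = 3, A_5 = 3. Minimum distance d = 1.

Enumerate all 2^3 = 8 messages m ∈ F_2^3.
For each, compute codeword c = mG in F_2^7, then tally its weight.
  m = 000 → c = 0000000, weight = 0.
  m = 100 → c = 1110101, weight = 5.
  m = 010 → c = 0000001, weight = 1.
  m = 110 → c = 1110100, weight = 4.
  m = 001 → c = 1001110, weight = 4.
  m = 101 → c = 0111011, weight = 5.
  m = 011 → c = 1001111, weight = 5.
  m = 111 → c = 0111010, weight = 4.
Tally weights:
  weight 0: 1 codewords.
  weight 1: 1 codewords.
  weight 4: 3 codewords.
  weight 5: 3 codewords.
Minimum distance d = smallest w > 0 with A_w > 0 = 1.
Sanity: Σ A_w = 8 = 2^3 = 8 ✓.


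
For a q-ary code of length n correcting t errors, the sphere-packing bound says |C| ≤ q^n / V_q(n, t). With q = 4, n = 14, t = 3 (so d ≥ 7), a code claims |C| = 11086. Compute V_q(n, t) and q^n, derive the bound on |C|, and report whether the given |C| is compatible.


V_q(n, t) = 10690, q^n = 268435456, Hamming bound = 25110, |C| = 11086 ≤ bound (satisfied).

Step 1: Compute V_q(n, t) = Σ_{j=0}^3 C(n, j) (q−1)^j.
  j = 0: C(14,0)·(3)^0 = 1·1 = 1.
  j = 1: C(14,1)·(3)^1 = 14·3 = 42.
  j = 2: C(14,2)·(3)^2 = 91·9 = 819.
  j = 3: C(14,3)·(3)^3 = 364·27 = 9828.
  V_q(n, t) = 1 + 42 + 819 + 9828 = 10690.
Step 2: q^n = 4^14 = 268435456.
Step 3: Hamming bound ⌊q^n / V_q(n,t)⌋ = ⌊268435456/10690⌋ = 25110.
Step 4: Compare |C| = 11086 to 25110: satisfied.
The claimed |C| lies below the Hamming bound.


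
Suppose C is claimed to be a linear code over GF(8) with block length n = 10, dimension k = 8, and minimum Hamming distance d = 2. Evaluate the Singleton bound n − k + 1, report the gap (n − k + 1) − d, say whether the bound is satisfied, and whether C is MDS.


Singleton RHS = n − k + 1 = 3, slack = 1, bound satisfied, not MDS.

Singleton bound: d ≤ n − k + 1.
Here n = 10, k = 8, so n − k + 1 = 3.
Given d = 2, check d ≤ 3: YES.
Slack = (n − k + 1) − d = 1.
The code is NOT MDS (slack = 1 > 0).
Description: the claimed parameters are [10, 8, 2]_8; such a code would be non-MDS.


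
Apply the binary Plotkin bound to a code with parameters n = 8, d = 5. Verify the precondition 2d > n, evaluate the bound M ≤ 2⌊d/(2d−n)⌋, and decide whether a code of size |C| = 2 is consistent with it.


Plotkin bound M ≤ 4; given |C| = 2 ≤ bound (satisfied).

Check applicability: 2d = 10, n = 8.
2d − n = 2 > 0, so Plotkin applies.
Compute d/(2d−n) = 5/2 ≈ 2.5000.
⌊d/(2d−n)⌋ = 2.
Plotkin bound: M ≤ 2·2 = 4.
Given |C| = 2, check: satisfied.
This |C| is below the Plotkin bound.


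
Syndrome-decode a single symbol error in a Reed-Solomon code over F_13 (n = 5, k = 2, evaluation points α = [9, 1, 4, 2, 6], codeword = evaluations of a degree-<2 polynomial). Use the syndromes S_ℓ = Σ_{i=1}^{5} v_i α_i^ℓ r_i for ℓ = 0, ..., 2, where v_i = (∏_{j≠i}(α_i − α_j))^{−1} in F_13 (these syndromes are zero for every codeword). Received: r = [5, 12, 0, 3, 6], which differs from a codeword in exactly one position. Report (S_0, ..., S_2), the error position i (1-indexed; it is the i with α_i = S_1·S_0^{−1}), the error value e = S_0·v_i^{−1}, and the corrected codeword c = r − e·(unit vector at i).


S = (10, 1, 4), error at position 3, error magnitude e = 2, c = [5, 12, 11, 3, 6].

Step 1: column multipliers v_i = (∏_{j≠i}(α_i − α_j))^{−1} mod 13.
  i = 1 (α = 9): (9−1)(9−4)(9−2)(9−6) = 8·5·7·3 = 840 ≡ 8, so v_1 = 8^{−1} = 5 (mod 13).
  i = 2 (α = 1): (1−9)(1−4)(1−2)(1−6) = (−8)·(−3)·(−1)·(−5) = 120 ≡ 3, so v_2 = 3^{−1} = 9 (mod 13).
  i = 3 (α = 4): (4−9)(4−1)(4−2)(4−6) = (−5)·3·2·(−2) = 60 ≡ 8, so v_3 = 8^{−1} = 5 (mod 13).
  i = 4 (α = 2): (2−9)(2−1)(2−4)(2−6) = (−7)·1·(−2)·(−4) = −56 ≡ 9, so v_4 = 9^{−1} = 3 (mod 13).
  i = 5 (α = 6): (6−9)(6−1)(6−4)(6−2) = (−3)·5·2·4 = −120 ≡ 10, so v_5 = 10^{−1} = 4 (mod 13).
  v = [5, 9, 5, 3, 4].
Step 2: syndromes of r = [5, 12, 0, 3, 6] (all sums mod 13).
  S_0 = Σ v_i r_i = 5·5 + 9·12 + 5·0 + 3·3 + 4·6 = 166 ≡ 10.
  S_1 = Σ v_i α_i r_i = 5·9·5 + 9·1·12 + 5·4·0 + 3·2·3 + 4·6·6 = 495 ≡ 1.
  α_i^2 mod 13 = [3, 1, 3, 4, 10].
  S_2 = Σ v_i α_i^2 r_i = 5·3·5 + 9·1·12 + 5·3·0 + 3·4·3 + 4·10·6 = 459 ≡ 4.
  S = (10, 1, 4) ≠ 0, so r is not a codeword (an error is present).
Step 3: locate the error. For a single error e at position i, S_ℓ = v_i·e·α_i^ℓ, so α_err = S_1/S_0.
  S_0^{−1} = 10^{−1} = 4 (mod 13), so α_err = 1·4 = 4 ≡ 4 = α_3. Error position i = 3.
  Consistency check: S_2/S_1 = 4·1 = 4 ≡ 4 = α_err ✓ (single-error assumption holds).
Step 4: error magnitude e = S_0/v_3 = S_0·∏_{j≠3}(α_3 − α_j) = 10·8 = 80 ≡ 2 (mod 13).
Step 5: correct position 3: c_3 = r_3 − e = 0 − 2 ≡ 11 (mod 13). Hence c = [5, 12, 11, 3, 6].
  Check: interpolating c through the α_i gives m(x) = 8 + 4·x (degree < 2) with m(α_i) = c_i for every i, so c is indeed a codeword.


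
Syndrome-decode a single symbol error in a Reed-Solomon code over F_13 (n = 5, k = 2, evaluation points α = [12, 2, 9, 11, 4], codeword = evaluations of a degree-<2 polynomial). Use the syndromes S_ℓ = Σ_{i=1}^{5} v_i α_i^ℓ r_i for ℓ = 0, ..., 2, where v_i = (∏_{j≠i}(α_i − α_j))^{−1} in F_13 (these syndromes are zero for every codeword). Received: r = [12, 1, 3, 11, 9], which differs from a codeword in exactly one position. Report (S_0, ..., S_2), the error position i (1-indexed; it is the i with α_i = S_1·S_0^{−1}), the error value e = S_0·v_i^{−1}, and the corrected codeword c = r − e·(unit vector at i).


S = (6, 7, 6), error at position 1, error magnitude e = 10, c = [2, 1, 3, 11, 9].

Step 1: column multipliers v_i = (∏_{j≠i}(α_i − α_j))^{−1} mod 13.
  i = 1 (α = 12): (12−2)(12−9)(12−11)(12−4) = 10·3·1·8 = 240 ≡ 6, so v_1 = 6^{−1} = 11 (mod 13).
  i = 2 (α = 2): (2−12)(2−9)(2−11)(2−4) = (−10)·(−7)·(−9)·(−2) = 1260 ≡ 12, so v_2 = 12^{−1} = 12 (mod 13).
  i = 3 (α = 9): (9−12)(9−2)(9−11)(9−4) = (−3)·7·(−2)·5 = 210 ≡ 2, so v_3 = 2^{−1} = 7 (mod 13).
  i = 4 (α = 11): (11−12)(11−2)(11−9)(11−4) = (−1)·9·2·7 = −126 ≡ 4, so v_4 = 4^{−1} = 10 (mod 13).
  i = 5 (α = 4): (4−12)(4−2)(4−9)(4−11) = (−8)·2·(−5)·(−7) = −560 ≡ 12, so v_5 = 12^{−1} = 12 (mod 13).
  v = [11, 12, 7, 10, 12].
Step 2: syndromes of r = [12, 1, 3, 11, 9] (all sums mod 13).
  S_0 = Σ v_i r_i = 11·12 + 12·1 + 7·3 + 10·11 + 12·9 = 383 ≡ 6.
  S_1 = Σ v_i α_i r_i = 11·12·12 + 12·2·1 + 7·9·3 + 10·11·11 + 12·4·9 = 3439 ≡ 7.
  α_i^2 mod 13 = [1, 4, 3, 4, 3].
  S_2 = Σ v_i α_i^2 r_i = 11·1·12 + 12·4·1 + 7·3·3 + 10·4·11 + 12·3·9 = 1007 ≡ 6.
  S = (6, 7, 6) ≠ 0, so r is not a codeword (an error is present).
Step 3: locate the error. For a single error e at position i, S_ℓ = v_i·e·α_i^ℓ, so α_err = S_1/S_0.
  S_0^{−1} = 6^{−1} = 11 (mod 13), so α_err = 7·11 = 77 ≡ 12 = α_1. Error position i = 1.
  Consistency check: S_2/S_1 = 6·2 = 12 ≡ 12 = α_err ✓ (single-error assumption holds).
Step 4: error magnitude e = S_0/v_1 = S_0·∏_{j≠1}(α_1 − α_j) = 6·6 = 36 ≡ 10 (mod 13).
Step 5: correct position 1: c_1 = r_1 − e = 12 − 10 ≡ 2 (mod 13). Hence c = [2, 1, 3, 11, 9].
  Check: interpolating c through the α_i gives m(x) = 6 + 4·x (degree < 2) with m(α_i) = c_i for every i, so c is indeed a codeword.


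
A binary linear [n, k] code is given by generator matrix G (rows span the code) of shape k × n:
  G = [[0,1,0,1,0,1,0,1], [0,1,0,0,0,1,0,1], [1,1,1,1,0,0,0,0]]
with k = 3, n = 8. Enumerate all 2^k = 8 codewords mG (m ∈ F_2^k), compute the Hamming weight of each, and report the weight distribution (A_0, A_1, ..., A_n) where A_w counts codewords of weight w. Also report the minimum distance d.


Weight distribution: A_0 = 1, A_1 = 1, A_3 = 2, A_4 = 3, A_5 = 1. Minimum distance d = 1.

Enumerate all 2^3 = 8 messages m ∈ F_2^3.
For each, compute codeword c = mG in F_2^8, then tally its weight.
  m = 000 → c = 00000000, weight = 0.
  m = 100 → c = 01010101, weight = 4.
  m = 010 → c = 01000101, weight = 3.
  m = 110 → c = 00010000, weight = 1.
  m = 001 → c = 11110000, weight = 4.
  m = 101 → c = 10100101, weight = 4.
  m = 011 → c = 10110101, weight = 5.
  m = 111 → c = 11100000, weight = 3.
Tally weights:
  weight 0: 1 codewords.
  weight 1: 1 codewords.
  weight 3: 2 codewords.
  weight 4: 3 codewords.
  weight 5: 1 codewords.
Minimum distance d = smallest w > 0 with A_w > 0 = 1.
Sanity: Σ A_w = 8 = 2^3 = 8 ✓.


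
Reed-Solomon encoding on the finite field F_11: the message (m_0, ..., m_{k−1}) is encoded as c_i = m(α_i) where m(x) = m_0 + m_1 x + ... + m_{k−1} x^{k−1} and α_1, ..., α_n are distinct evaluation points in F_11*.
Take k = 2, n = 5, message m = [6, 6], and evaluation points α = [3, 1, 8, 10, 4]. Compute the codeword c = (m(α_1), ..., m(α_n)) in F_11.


c = [2, 1, 10, 0, 8]

Message polynomial: m(x) = 6 + 6·x (mod 11).
For each evaluation point α_i, compute m(α_i) mod 11:
  α_1 = 3: Horner steps 6 → 2, so m(3) = 2.
  α_2 = 1: Horner steps 6 → 1, so m(1) = 1.
  α_3 = 8: Horner steps 6 → 10, so m(8) = 10.
  α_4 = 10: Horner steps 6 → 0, so m(10) = 0.
  α_5 = 4: Horner steps 6 → 8, so m(4) = 8.
Codeword c = [2, 1, 10, 0, 8] ∈ F_11^5.


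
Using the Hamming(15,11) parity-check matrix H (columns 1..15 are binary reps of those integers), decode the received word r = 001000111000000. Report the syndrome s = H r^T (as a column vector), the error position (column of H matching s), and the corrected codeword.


s = (0, 1, 0, 1)^T, error position = 5, corrected codeword c = 001010111000000

Compute s = H r^T mod 2 one row at a time:
  s_1 = 1 + 1 + 0 + 0 + 0 + 0 + 0 + 0 = 2 ≡ 0 (mod 2).
  s_2 = 0 + 0 + 0 + 1 + 0 + 0 + 0 + 0 = 1 ≡ 1 (mod 2).
  s_3 = 0 + 1 + 0 + 1 + 0 + 0 + 0 + 0 = 2 ≡ 0 (mod 2).
  s_4 = 0 + 1 + 0 + 1 + 1 + 0 + 0 + 0 = 3 ≡ 1 (mod 2).
s = (0, 1, 0, 1)^T — this equals column 5 of H (binary 0101), so error is at position 5.
Correct: flip bit 5 of r = 001000111000000 to get c = 001010111000000.


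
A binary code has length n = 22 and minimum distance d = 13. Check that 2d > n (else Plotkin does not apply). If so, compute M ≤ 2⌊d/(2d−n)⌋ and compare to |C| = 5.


Plotkin bound M ≤ 6; given |C| = 5 ≤ bound (satisfied).

Check applicability: 2d = 26, n = 22.
2d − n = 4 > 0, so Plotkin applies.
Compute d/(2d−n) = 13/4 ≈ 3.2500.
⌊d/(2d−n)⌋ = 3.
Plotkin bound: M ≤ 2·3 = 6.
Given |C| = 5, check: satisfied.
This |C| is below the Plotkin bound.


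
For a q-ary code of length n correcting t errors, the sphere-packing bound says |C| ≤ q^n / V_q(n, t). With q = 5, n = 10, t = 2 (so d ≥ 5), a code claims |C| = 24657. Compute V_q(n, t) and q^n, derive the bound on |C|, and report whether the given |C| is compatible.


V_q(n, t) = 761, q^n = 9765625, Hamming bound = 12832, |C| = 24657 > bound (violated).

Step 1: Compute V_q(n, t) = Σ_{j=0}^2 C(n, j) (q−1)^j.
  j = 0: C(10,0)·(4)^0 = 1·1 = 1.
  j = 1: C(10,1)·(4)^1 = 10·4 = 40.
  j = 2: C(10,2)·(4)^2 = 45·16 = 720.
  V_q(n, t) = 1 + 40 + 720 = 761.
Step 2: q^n = 5^10 = 9765625.
Step 3: Hamming bound ⌊q^n / V_q(n,t)⌋ = ⌊9765625/761⌋ = 12832.
Step 4: Compare |C| = 24657 to 12832: violated.
The claimed |C| lies above the Hamming bound, so no 5-ary code of length 10 with d ≥ 5 can have 24657 codewords.


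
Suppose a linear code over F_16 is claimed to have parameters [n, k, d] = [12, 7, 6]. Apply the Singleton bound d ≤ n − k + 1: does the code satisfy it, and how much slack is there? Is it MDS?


Singleton RHS = n − k + 1 = 6, slack = 0, bound satisfied, MDS.

Singleton bound: d ≤ n − k + 1.
Here n = 12, k = 7, so n − k + 1 = 6.
Given d = 6, check d ≤ 6: YES.
Slack = (n − k + 1) − d = 0.
The code is MDS (slack = 0).
Description: the claimed parameters are [12, 7, 6]_16; such a code would be MDS (meets Singleton bound).


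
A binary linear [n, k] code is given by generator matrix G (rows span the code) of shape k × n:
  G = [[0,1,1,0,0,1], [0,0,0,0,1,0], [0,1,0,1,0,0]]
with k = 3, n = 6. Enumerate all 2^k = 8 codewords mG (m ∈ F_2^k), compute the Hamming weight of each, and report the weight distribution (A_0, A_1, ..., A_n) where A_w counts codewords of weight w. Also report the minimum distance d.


Weight distribution: A_0 = 1, A_1 = 1, A_2 = 1, A_3 = 3, A_4 = 2. Minimum distance d = 1.

Enumerate all 2^3 = 8 messages m ∈ F_2^3.
For each, compute codeword c = mG in F_2^6, then tally its weight.
  m = 000 → c = 000000, weight = 0.
  m = 100 → c = 011001, weight = 3.
  m = 010 → c = 000010, weight = 1.
  m = 110 → c = 011011, weight = 4.
  m = 001 → c = 010100, weight = 2.
  m = 101 → c = 001101, weight = 3.
  m = 011 → c = 010110, weight = 3.
  m = 111 → c = 001111, weight = 4.
Tally weights:
  weight 0: 1 codewords.
  weight 1: 1 codewords.
  weight 2: 1 codewords.
  weight 3: 3 codewords.
  weight 4: 2 codewords.
Minimum distance d = smallest w > 0 with A_w > 0 = 1.
Sanity: Σ A_w = 8 = 2^3 = 8 ✓.


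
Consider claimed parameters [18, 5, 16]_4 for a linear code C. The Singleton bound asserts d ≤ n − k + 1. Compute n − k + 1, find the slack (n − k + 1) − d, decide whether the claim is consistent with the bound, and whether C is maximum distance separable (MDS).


Singleton RHS = n − k + 1 = 14, slack = -2, bound violated (no such code; not MDS).

Singleton bound: d ≤ n − k + 1.
Here n = 18, k = 5, so n − k + 1 = 14.
Given d = 16, check d ≤ 14: NO.
Slack = (n − k + 1) − d = -2.
The slack is negative: d = 16 exceeds n − k + 1 = 14 by 2, so the Singleton bound is violated and no linear [18, 5, 16]_4 code can exist. In particular it is not MDS (MDS requires d = n − k + 1 exactly).
Description: the claimed parameters are [18, 5, 16]_4; such a code would be impossible (violates the Singleton bound).


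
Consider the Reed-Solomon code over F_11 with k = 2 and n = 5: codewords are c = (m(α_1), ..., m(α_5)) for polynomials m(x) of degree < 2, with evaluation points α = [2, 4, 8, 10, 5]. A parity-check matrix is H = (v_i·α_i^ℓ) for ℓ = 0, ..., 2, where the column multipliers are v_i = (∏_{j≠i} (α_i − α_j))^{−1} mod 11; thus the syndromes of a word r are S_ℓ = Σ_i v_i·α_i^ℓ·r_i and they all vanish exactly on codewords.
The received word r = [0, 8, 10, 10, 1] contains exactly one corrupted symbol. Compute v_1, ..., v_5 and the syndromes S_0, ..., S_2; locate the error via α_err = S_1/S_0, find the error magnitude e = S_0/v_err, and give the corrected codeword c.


S = (3, 2, 5), error at position 3, error magnitude e = 8, c = [0, 8, 2, 10, 1].

Step 1: column multipliers v_i = (∏_{j≠i}(α_i − α_j))^{−1} mod 11.
  i = 1 (α = 2): (2−4)(2−8)(2−10)(2−5) = (−2)·(−6)·(−8)·(−3) = 288 ≡ 2, so v_1 = 2^{−1} = 6 (mod 11).
  i = 2 (α = 4): (4−2)(4−8)(4−10)(4−5) = 2·(−4)·(−6)·(−1) = −48 ≡ 7, so v_2 = 7^{−1} = 8 (mod 11).
  i = 3 (α = 8): (8−2)(8−4)(8−10)(8−5) = 6·4·(−2)·3 = −144 ≡ 10, so v_3 = 10^{−1} = 10 (mod 11).
  i = 4 (α = 10): (10−2)(10−4)(10−8)(10−5) = 8·6·2·5 = 480 ≡ 7, so v_4 = 7^{−1} = 8 (mod 11).
  i = 5 (α = 5): (5−2)(5−4)(5−8)(5−10) = 3·1·(−3)·(−5) = 45 ≡ 1, so v_5 = 1^{−1} = 1 (mod 11).
  v = [6, 8, 10, 8, 1].
Step 2: syndromes of r = [0, 8, 10, 10, 1] (all sums mod 11).
  S_0 = Σ v_i r_i = 6·0 + 8·8 + 10·10 + 8·10 + 1·1 = 245 ≡ 3.
  S_1 = Σ v_i α_i r_i = 6·2·0 + 8·4·8 + 10·8·10 + 8·10·10 + 1·5·1 = 1861 ≡ 2.
  α_i^2 mod 11 = [4, 5, 9, 1, 3].
  S_2 = Σ v_i α_i^2 r_i = 6·4·0 + 8·5·8 + 10·9·10 + 8·1·10 + 1·3·1 = 1303 ≡ 5.
  S = (3, 2, 5) ≠ 0, so r is not a codeword (an error is present).
Step 3: locate the error. For a single error e at position i, S_ℓ = v_i·e·α_i^ℓ, so α_err = S_1/S_0.
  S_0^{−1} = 3^{−1} = 4 (mod 11), so α_err = 2·4 = 8 ≡ 8 = α_3. Error position i = 3.
  Consistency check: S_2/S_1 = 5·6 = 30 ≡ 8 = α_err ✓ (single-error assumption holds).
Step 4: error magnitude e = S_0/v_3 = S_0·∏_{j≠3}(α_3 − α_j) = 3·10 = 30 ≡ 8 (mod 11).
Step 5: correct position 3: c_3 = r_3 − e = 10 − 8 ≡ 2 (mod 11). Hence c = [0, 8, 2, 10, 1].
  Check: interpolating c through the α_i gives m(x) = 3 + 4·x (degree < 2) with m(α_i) = c_i for every i, so c is indeed a codeword.


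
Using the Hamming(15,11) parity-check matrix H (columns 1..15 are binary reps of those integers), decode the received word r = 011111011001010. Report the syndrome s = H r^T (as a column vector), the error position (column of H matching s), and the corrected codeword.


s = (0, 1, 0, 1)^T, error position = 5, corrected codeword c = 011101011001010

Compute s = H r^T mod 2 one row at a time:
  s_1 = 1 + 1 + 0 + 0 + 1 + 0 + 1 + 0 = 4 ≡ 0 (mod 2).
  s_2 = 1 + 1 + 1 + 0 + 1 + 0 + 1 + 0 = 5 ≡ 1 (mod 2).
  s_3 = 1 + 1 + 1 + 0 + 0 + 0 + 1 + 0 = 4 ≡ 0 (mod 2).
  s_4 = 0 + 1 + 1 + 0 + 1 + 0 + 0 + 0 = 3 ≡ 1 (mod 2).
s = (0, 1, 0, 1)^T — this equals column 5 of H (binary 0101), so error is at position 5.
Correct: flip bit 5 of r = 011111011001010 to get c = 011101011001010.


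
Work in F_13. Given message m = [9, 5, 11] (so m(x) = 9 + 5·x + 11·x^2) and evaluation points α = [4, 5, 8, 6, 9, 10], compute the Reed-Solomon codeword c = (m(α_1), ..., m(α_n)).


c = [10, 10, 12, 6, 9, 2]

Message polynomial: m(x) = 9 + 5·x + 11·x^2 (mod 13).
For each evaluation point α_i, compute m(α_i) mod 13:
  α_1 = 4: Horner steps 11 → 10 → 10, so m(4) = 10.
  α_2 = 5: Horner steps 11 → 8 → 10, so m(5) = 10.
  α_3 = 8: Horner steps 11 → 2 → 12, so m(8) = 12.
  α_4 = 6: Horner steps 11 → 6 → 6, so m(6) = 6.
  α_5 = 9: Horner steps 11 → 0 → 9, so m(9) = 9.
  α_6 = 10: Horner steps 11 → 11 → 2, so m(10) = 2.
Codeword c = [10, 10, 12, 6, 9, 2] ∈ F_13^6.


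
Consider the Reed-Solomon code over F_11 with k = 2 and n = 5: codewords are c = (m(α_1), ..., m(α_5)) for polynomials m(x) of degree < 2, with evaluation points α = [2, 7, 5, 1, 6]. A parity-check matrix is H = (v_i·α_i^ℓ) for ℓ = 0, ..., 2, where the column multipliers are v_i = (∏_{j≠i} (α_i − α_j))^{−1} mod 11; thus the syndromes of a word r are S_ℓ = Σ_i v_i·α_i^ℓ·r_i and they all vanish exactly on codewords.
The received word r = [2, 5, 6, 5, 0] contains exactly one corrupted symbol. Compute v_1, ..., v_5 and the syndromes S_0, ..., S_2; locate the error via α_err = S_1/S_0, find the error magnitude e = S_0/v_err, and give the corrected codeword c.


S = (3, 3, 3), error at position 4, error magnitude e = 8, c = [2, 5, 6, 8, 0].

Step 1: column multipliers v_i = (∏_{j≠i}(α_i − α_j))^{−1} mod 11.
  i = 1 (α = 2): (2−7)(2−5)(2−1)(2−6) = (−5)·(−3)·1·(−4) = −60 ≡ 6, so v_1 = 6^{−1} = 2 (mod 11).
  i = 2 (α = 7): (7−2)(7−5)(7−1)(7−6) = 5·2·6·1 = 60 ≡ 5, so v_2 = 5^{−1} = 9 (mod 11).
  i = 3 (α = 5): (5−2)(5−7)(5−1)(5−6) = 3·(−2)·4·(−1) = 24 ≡ 2, so v_3 = 2^{−1} = 6 (mod 11).
  i = 4 (α = 1): (1−2)(1−7)(1−5)(1−6) = (−1)·(−6)·(−4)·(−5) = 120 ≡ 10, so v_4 = 10^{−1} = 10 (mod 11).
  i = 5 (α = 6): (6−2)(6−7)(6−5)(6−1) = 4·(−1)·1·5 = −20 ≡ 2, so v_5 = 2^{−1} = 6 (mod 11).
  v = [2, 9, 6, 10, 6].
Step 2: syndromes of r = [2, 5, 6, 5, 0] (all sums mod 11).
  S_0 = Σ v_i r_i = 2·2 + 9·5 + 6·6 + 10·5 + 6·0 = 135 ≡ 3.
  S_1 = Σ v_i α_i r_i = 2·2·2 + 9·7·5 + 6·5·6 + 10·1·5 + 6·6·0 = 553 ≡ 3.
  α_i^2 mod 11 = [4, 5, 3, 1, 3].
  S_2 = Σ v_i α_i^2 r_i = 2·4·2 + 9·5·5 + 6·3·6 + 10·1·5 + 6·3·0 = 399 ≡ 3.
  S = (3, 3, 3) ≠ 0, so r is not a codeword (an error is present).
Step 3: locate the error. For a single error e at position i, S_ℓ = v_i·e·α_i^ℓ, so α_err = S_1/S_0.
  S_0^{−1} = 3^{−1} = 4 (mod 11), so α_err = 3·4 = 12 ≡ 1 = α_4. Error position i = 4.
  Consistency check: S_2/S_1 = 3·4 = 12 ≡ 1 = α_err ✓ (single-error assumption holds).
Step 4: error magnitude e = S_0/v_4 = S_0·∏_{j≠4}(α_4 − α_j) = 3·10 = 30 ≡ 8 (mod 11).
Step 5: correct position 4: c_4 = r_4 − e = 5 − 8 ≡ 8 (mod 11). Hence c = [2, 5, 6, 8, 0].
  Check: interpolating c through the α_i gives m(x) = 3 + 5·x (degree < 2) with m(α_i) = c_i for every i, so c is indeed a codeword.


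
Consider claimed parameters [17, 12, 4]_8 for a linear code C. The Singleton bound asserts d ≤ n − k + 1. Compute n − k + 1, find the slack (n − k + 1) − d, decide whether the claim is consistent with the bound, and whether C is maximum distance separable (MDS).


Singleton RHS = n − k + 1 = 6, slack = 2, bound satisfied, not MDS.

Singleton bound: d ≤ n − k + 1.
Here n = 17, k = 12, so n − k + 1 = 6.
Given d = 4, check d ≤ 6: YES.
Slack = (n − k + 1) − d = 2.
The code is NOT MDS (slack = 2 > 0).
Description: the claimed parameters are [17, 12, 4]_8; such a code would be non-MDS.


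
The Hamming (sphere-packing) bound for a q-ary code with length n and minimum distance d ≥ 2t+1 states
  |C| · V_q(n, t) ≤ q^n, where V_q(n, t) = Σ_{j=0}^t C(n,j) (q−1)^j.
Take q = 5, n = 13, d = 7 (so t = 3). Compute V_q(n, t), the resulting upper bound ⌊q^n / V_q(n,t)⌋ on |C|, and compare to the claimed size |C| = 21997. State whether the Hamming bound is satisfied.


V_q(n, t) = 19605, q^n = 1220703125, Hamming bound = 62264, |C| = 21997 ≤ bound (satisfied).

Step 1: Compute V_q(n, t) = Σ_{j=0}^3 C(n, j) (q−1)^j.
  j = 0: C(13,0)·(4)^0 = 1·1 = 1.
  j = 1: C(13,1)·(4)^1 = 13·4 = 52.
  j = 2: C(13,2)·(4)^2 = 78·16 = 1248.
  j = 3: C(13,3)·(4)^3 = 286·64 = 18304.
  V_q(n, t) = 1 + 52 + 1248 + 18304 = 19605.
Step 2: q^n = 5^13 = 1220703125.
Step 3: Hamming bound ⌊q^n / V_q(n,t)⌋ = ⌊1220703125/19605⌋ = 62264.
Step 4: Compare |C| = 21997 to 62264: satisfied.
The claimed |C| lies below the Hamming bound.


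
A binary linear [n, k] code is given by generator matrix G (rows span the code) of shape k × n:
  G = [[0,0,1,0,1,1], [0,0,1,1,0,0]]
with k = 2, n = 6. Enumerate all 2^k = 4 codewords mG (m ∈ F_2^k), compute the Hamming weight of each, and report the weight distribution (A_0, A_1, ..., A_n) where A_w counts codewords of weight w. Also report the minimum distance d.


Weight distribution: A_0 = 1, A_2 = 1, A_3 = 2. Minimum distance d = 2.

Enumerate all 2^2 = 4 messages m ∈ F_2^2.
For each, compute codeword c = mG in F_2^6, then tally its weight.
  m = 00 → c = 000000, weight = 0.
  m = 10 → c = 001011, weight = 3.
  m = 01 → c = 001100, weight = 2.
  m = 11 → c = 000111, weight = 3.
Tally weights:
  weight 0: 1 codewords.
  weight 2: 1 codewords.
  weight 3: 2 codewords.
Minimum distance d = smallest w > 0 with A_w > 0 = 2.
Sanity: Σ A_w = 4 = 2^2 = 4 ✓.


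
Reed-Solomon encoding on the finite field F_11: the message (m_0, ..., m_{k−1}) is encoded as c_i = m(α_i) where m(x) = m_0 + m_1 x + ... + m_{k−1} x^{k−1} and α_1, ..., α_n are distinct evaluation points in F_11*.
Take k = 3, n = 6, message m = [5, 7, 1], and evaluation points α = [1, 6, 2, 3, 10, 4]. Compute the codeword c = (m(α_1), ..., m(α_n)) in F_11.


c = [2, 6, 1, 2, 10, 5]

Message polynomial: m(x) = 5 + 7·x + 1·x^2 (mod 11).
For each evaluation point α_i, compute m(α_i) mod 11:
  α_1 = 1: Horner steps 1 → 8 → 2, so m(1) = 2.
  α_2 = 6: Horner steps 1 → 2 → 6, so m(6) = 6.
  α_3 = 2: Horner steps 1 → 9 → 1, so m(2) = 1.
  α_4 = 3: Horner steps 1 → 10 → 2, so m(3) = 2.
  α_5 = 10: Horner steps 1 → 6 → 10, so m(10) = 10.
  α_6 = 4: Horner steps 1 → 0 → 5, so m(4) = 5.
Codeword c = [2, 6, 1, 2, 10, 5] ∈ F_11^6.


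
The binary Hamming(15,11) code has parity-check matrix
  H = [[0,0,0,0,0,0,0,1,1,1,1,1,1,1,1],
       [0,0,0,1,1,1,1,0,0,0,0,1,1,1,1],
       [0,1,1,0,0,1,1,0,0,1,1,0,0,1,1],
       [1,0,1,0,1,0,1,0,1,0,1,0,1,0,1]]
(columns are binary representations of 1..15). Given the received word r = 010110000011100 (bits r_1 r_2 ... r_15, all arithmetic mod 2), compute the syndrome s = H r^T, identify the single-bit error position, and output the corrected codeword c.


s = (1, 0, 0, 1)^T, error position = 9, corrected codeword c = 010110001011100

Compute s = H r^T mod 2 one row at a time:
  s_1 = 0 + 0 + 0 + 1 + 1 + 1 + 0 + 0 = 3 ≡ 1 (mod 2).
  s_2 = 1 + 1 + 0 + 0 + 1 + 1 + 0 + 0 = 4 ≡ 0 (mod 2).
  s_3 = 1 + 0 + 0 + 0 + 0 + 1 + 0 + 0 = 2 ≡ 0 (mod 2).
  s_4 = 0 + 0 + 1 + 0 + 0 + 1 + 1 + 0 = 3 ≡ 1 (mod 2).
s = (1, 0, 0, 1)^T — this equals column 9 of H (binary 1001), so error is at position 9.
Correct: flip bit 9 of r = 010110000011100 to get c = 010110001011100.


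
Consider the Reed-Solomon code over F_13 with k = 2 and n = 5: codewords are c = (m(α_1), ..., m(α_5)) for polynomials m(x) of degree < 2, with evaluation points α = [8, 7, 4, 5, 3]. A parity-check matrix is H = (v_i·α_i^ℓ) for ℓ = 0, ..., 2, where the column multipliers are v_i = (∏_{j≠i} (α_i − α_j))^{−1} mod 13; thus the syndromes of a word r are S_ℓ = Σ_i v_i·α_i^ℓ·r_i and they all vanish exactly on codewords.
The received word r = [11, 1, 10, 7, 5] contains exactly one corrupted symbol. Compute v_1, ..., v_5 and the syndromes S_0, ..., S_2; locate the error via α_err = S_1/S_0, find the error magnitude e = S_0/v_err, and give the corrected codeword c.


S = (5, 2, 6), error at position 5, error magnitude e = 5, c = [11, 1, 10, 7, 0].

Step 1: column multipliers v_i = (∏_{j≠i}(α_i − α_j))^{−1} mod 13.
  i = 1 (α = 8): (8−7)(8−4)(8−5)(8−3) = 1·4·3·5 = 60 ≡ 8, so v_1 = 8^{−1} = 5 (mod 13).
  i = 2 (α = 7): (7−8)(7−4)(7−5)(7−3) = (−1)·3·2·4 = −24 ≡ 2, so v_2 = 2^{−1} = 7 (mod 13).
  i = 3 (α = 4): (4−8)(4−7)(4−5)(4−3) = (−4)·(−3)·(−1)·1 = −12 ≡ 1, so v_3 = 1^{−1} = 1 (mod 13).
  i = 4 (α = 5): (5−8)(5−7)(5−4)(5−3) = (−3)·(−2)·1·2 = 12 ≡ 12, so v_4 = 12^{−1} = 12 (mod 13).
  i = 5 (α = 3): (3−8)(3−7)(3−4)(3−5) = (−5)·(−4)·(−1)·(−2) = 40 ≡ 1, so v_5 = 1^{−1} = 1 (mod 13).
  v = [5, 7, 1, 12, 1].
Step 2: syndromes of r = [11, 1, 10, 7, 5] (all sums mod 13).
  S_0 = Σ v_i r_i = 5·11 + 7·1 + 1·10 + 12·7 + 1·5 = 161 ≡ 5.
  S_1 = Σ v_i α_i r_i = 5·8·11 + 7·7·1 + 1·4·10 + 12·5·7 + 1·3·5 = 964 ≡ 2.
  α_i^2 mod 13 = [12, 10, 3, 12, 9].
  S_2 = Σ v_i α_i^2 r_i = 5·12·11 + 7·10·1 + 1·3·10 + 12·12·7 + 1·9·5 = 1813 ≡ 6.
  S = (5, 2, 6) ≠ 0, so r is not a codeword (an error is present).
Step 3: locate the error. For a single error e at position i, S_ℓ = v_i·e·α_i^ℓ, so α_err = S_1/S_0.
  S_0^{−1} = 5^{−1} = 8 (mod 13), so α_err = 2·8 = 16 ≡ 3 = α_5. Error position i = 5.
  Consistency check: S_2/S_1 = 6·7 = 42 ≡ 3 = α_err ✓ (single-error assumption holds).
Step 4: error magnitude e = S_0/v_5 = S_0·∏_{j≠5}(α_5 − α_j) = 5·1 = 5 ≡ 5 (mod 13).
Step 5: correct position 5: c_5 = r_5 − e = 5 − 5 ≡ 0 (mod 13). Hence c = [11, 1, 10, 7, 0].
  Check: interpolating c through the α_i gives m(x) = 9 + 10·x (degree < 2) with m(α_i) = c_i for every i, so c is indeed a codeword.


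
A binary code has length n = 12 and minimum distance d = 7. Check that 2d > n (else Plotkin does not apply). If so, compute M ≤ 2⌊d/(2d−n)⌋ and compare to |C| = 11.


Plotkin bound M ≤ 6; given |C| = 11 > bound (violated).

Check applicability: 2d = 14, n = 12.
2d − n = 2 > 0, so Plotkin applies.
Compute d/(2d−n) = 7/2 ≈ 3.5000.
⌊d/(2d−n)⌋ = 3.
Plotkin bound: M ≤ 2·3 = 6.
Given |C| = 11, check: VIOLATED.
This |C| is above the Plotkin bound, so no binary code with n = 12, d = 7 and 11 codewords exists.


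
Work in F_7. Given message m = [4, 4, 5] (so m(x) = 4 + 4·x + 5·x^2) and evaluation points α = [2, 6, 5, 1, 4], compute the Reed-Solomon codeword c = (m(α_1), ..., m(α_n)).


c = [4, 5, 2, 6, 2]

Message polynomial: m(x) = 4 + 4·x + 5·x^2 (mod 7).
For each evaluation point α_i, compute m(α_i) mod 7:
  α_1 = 2: Horner steps 5 → 0 → 4, so m(2) = 4.
  α_2 = 6: Horner steps 5 → 6 → 5, so m(6) = 5.
  α_3 = 5: Horner steps 5 → 1 → 2, so m(5) = 2.
  α_4 = 1: Horner steps 5 → 2 → 6, so m(1) = 6.
  α_5 = 4: Horner steps 5 → 3 → 2, so m(4) = 2.
Codeword c = [4, 5, 2, 6, 2] ∈ F_7^5.


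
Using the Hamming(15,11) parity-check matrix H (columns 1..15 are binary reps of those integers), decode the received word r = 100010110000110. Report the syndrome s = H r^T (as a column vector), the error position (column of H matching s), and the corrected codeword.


s = (1, 0, 0, 0)^T, error position = 8, corrected codeword c = 100010100000110

Compute s = H r^T mod 2 one row at a time:
  s_1 = 1 + 0 + 0 + 0 + 0 + 1 + 1 + 0 = 3 ≡ 1 (mod 2).
  s_2 = 0 + 1 + 0 + 1 + 0 + 1 + 1 + 0 = 4 ≡ 0 (mod 2).
  s_3 = 0 + 0 + 0 + 1 + 0 + 0 + 1 + 0 = 2 ≡ 0 (mod 2).
  s_4 = 1 + 0 + 1 + 1 + 0 + 0 + 1 + 0 = 4 ≡ 0 (mod 2).
s = (1, 0, 0, 0)^T — this equals column 8 of H (binary 1000), so error is at position 8.
Correct: flip bit 8 of r = 100010110000110 to get c = 100010100000110.


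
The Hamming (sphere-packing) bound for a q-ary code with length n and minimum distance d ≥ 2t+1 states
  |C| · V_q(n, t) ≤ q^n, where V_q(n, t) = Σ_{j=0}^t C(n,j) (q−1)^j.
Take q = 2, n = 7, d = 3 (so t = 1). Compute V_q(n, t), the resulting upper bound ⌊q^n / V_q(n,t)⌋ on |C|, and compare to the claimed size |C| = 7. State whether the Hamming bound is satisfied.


V_q(n, t) = 8, q^n = 128, Hamming bound = 16, |C| = 7 ≤ bound (satisfied).

Step 1: Compute V_q(n, t) = Σ_{j=0}^1 C(n, j) (q−1)^j.
  j = 0: C(7,0)·(1)^0 = 1·1 = 1.
  j = 1: C(7,1)·(1)^1 = 7·1 = 7.
  V_q(n, t) = 1 + 7 = 8.
Step 2: q^n = 2^7 = 128.
Step 3: Hamming bound ⌊q^n / V_q(n,t)⌋ = ⌊128/8⌋ = 16.
Step 4: Compare |C| = 7 to 16: satisfied.
The claimed |C| lies below the Hamming bound.


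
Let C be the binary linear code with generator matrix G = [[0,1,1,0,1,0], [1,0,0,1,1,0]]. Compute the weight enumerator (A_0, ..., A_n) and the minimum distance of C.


Weight distribution: A_0 = 1, A_3 = 2, A_4 = 1. Minimum distance d = 3.

Enumerate all 2^2 = 4 messages m ∈ F_2^2.
For each, compute codeword c = mG in F_2^6, then tally its weight.
  m = 00 → c = 000000, weight = 0.
  m = 10 → c = 011010, weight = 3.
  m = 01 → c = 100110, weight = 3.
  m = 11 → c = 111100, weight = 4.
Tally weights:
  weight 0: 1 codewords.
  weight 3: 2 codewords.
  weight 4: 1 codewords.
Minimum distance d = smallest w > 0 with A_w > 0 = 3.
Sanity: Σ A_w = 4 = 2^2 = 4 ✓.


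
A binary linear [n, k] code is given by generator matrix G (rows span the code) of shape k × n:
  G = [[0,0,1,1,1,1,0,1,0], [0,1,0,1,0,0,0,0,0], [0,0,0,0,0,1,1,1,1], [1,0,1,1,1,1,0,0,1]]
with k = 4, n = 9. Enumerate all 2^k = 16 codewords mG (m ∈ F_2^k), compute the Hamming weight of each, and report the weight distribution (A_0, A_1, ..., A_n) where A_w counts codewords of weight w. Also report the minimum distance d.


Weight distribution: A_0 = 1, A_2 = 1, A_3 = 2, A_4 = 1, A_5 = 6, A_6 = 5. Minimum distance d = 2.

Enumerate all 2^4 = 16 messages m ∈ F_2^4.
For each, compute codeword c = mG in F_2^9, then tally its weight.
  m = 0000 → c = 000000000, weight = 0.
  m = 1000 → c = 001111010, weight = 5.
  m = 0100 → c = 010100000, weight = 2.
  m = 1100 → c = 011011010, weight = 5.
  m = 0010 → c = 000001111, weight = 4.
  m = 1010 → c = 001110101, weight = 5.
  m = 0110 → c = 010101111, weight = 6.
  m = 1110 → c = 011010101, weight = 5.
  m = 0001 → c = 101111001, weight = 6.
  m = 1001 → c = 100000011, weight = 3.
  m = 0101 → c = 111011001, weight = 6.
  m = 1101 → c = 110100011, weight = 5.
  m = 0011 → c = 101110110, weight = 6.
  m = 1011 → c = 100001100, weight = 3.
  m = 0111 → c = 111010110, weight = 6.
  m = 1111 → c = 110101100, weight = 5.
Tally weights:
  weight 0: 1 codewords.
  weight 2: 1 codewords.
  weight 3: 2 codewords.
  weight 4: 1 codewords.
  weight 5: 6 codewords.
  weight 6: 5 codewords.
Minimum distance d = smallest w > 0 with A_w > 0 = 2.
Sanity: Σ A_w = 16 = 2^4 = 16 ✓.
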